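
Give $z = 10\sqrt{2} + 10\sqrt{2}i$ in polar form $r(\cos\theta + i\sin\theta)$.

r = |z| = sqrt(a^2 + b^2) = sqrt((10*sqrt(2))^2 + (10*sqrt(2))^2) = sqrt(200 + 200) = sqrt(400) = 20
θ = arctan(b/a) = arctan(14.1421/14.1421) (quadrant-adjusted) = 45°
z = 20(cos 45° + i sin 45°)


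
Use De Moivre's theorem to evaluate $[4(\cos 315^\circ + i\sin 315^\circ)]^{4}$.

By De Moivre: z^n = r^n(cos(nθ) + i sin(nθ))
= 4^4(cos(4*315°) + i sin(4*315°))
= 256(cos 180° + i sin 180°)
= -256


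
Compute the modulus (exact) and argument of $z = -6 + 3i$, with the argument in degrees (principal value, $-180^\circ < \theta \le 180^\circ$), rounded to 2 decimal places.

|z| = sqrt((-6)^2 + 3^2) = sqrt(45)
arg(z) = arctan(b/a) = arctan(3/-6) (quadrant-adjusted) = 153.43°


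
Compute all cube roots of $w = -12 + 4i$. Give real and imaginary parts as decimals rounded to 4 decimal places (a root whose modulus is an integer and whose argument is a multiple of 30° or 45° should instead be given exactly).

|w| = sqrt(160) ≈ 12.649111, arg(w) ≈ 161.565051°
Root modulus = sqrt(160)^(1/3) ≈ 2.329986
Root arguments: θ_k = (arg(w) + 360°k)/3 for k = 0, 1, ..., 2
Compute each root as (root modulus)(cos θ_k + i sin θ_k) using full-precision intermediates, then round to 4 decimal places.
Roots: 1.3743 + 1.8815i, -2.3166 + 0.2494i, 0.9423 - 2.1309i


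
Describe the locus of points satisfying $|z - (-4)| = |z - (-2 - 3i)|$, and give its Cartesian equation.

|z - z1| = |z - z2| means z is equidistant from z1 and z2,
i.e. the perpendicular bisector of the segment from (-4, 0) to (-2, -3) (midpoint (-3, -3/2)).
With z = x + yi, square both sides:
(x - (-4))^2 + (y - 0)^2 = (x - (-2))^2 + (y - (-3))^2
The x^2 and y^2 terms cancel: 4x + (-6)y = 13 - 16 = -3
Simplify: 4x - 6y = -3
Locus: Perpendicular bisector of the segment from (-4, 0) to (-2, -3): the line 4x - 6y = -3


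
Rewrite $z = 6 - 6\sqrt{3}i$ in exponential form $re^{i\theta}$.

r = |z| = sqrt((6)^2 + (-6*sqrt(3))^2) = sqrt(36 + 108) = sqrt(144) = 12
θ = arctan(b/a) = arctan(-10.3923/6) (quadrant-adjusted) = -60° = -π/3
z = 12e^(-i*π/3)


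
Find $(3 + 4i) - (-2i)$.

(3 - 0) + (4 - (-2))i = 3 + 6i


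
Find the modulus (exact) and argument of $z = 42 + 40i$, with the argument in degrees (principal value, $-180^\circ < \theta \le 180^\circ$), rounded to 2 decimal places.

|z| = sqrt(42^2 + 40^2) = 58
arg(z) = arctan(b/a) = arctan(40/42) (quadrant-adjusted) = 43.60°


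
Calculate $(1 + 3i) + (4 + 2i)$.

(1 + 4) + (3 + 2)i = 5 + 5i


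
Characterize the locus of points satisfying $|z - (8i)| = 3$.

|z - z0| = r describes a circle centered at z0 with radius r
Here z0 = 8i and r = 3
Locus: Circle centered at (0, 8) with radius 3


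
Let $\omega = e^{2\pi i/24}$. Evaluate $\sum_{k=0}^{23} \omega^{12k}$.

Let ζ = ω^12 = e^(2πi·12/24). Since 24 ∤ 12, ζ ≠ 1.
Sum = Σ_{k=0}^{23} ζ^k = (ζ^24 - 1)/(ζ - 1) = (ω^{12·24} - 1)/(ζ - 1) = (1 - 1)/(ζ - 1) = 0


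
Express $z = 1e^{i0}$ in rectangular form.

a = r cos θ = 1 * 1 = 1
b = r sin θ = 1 * 0 = 0
z = 1


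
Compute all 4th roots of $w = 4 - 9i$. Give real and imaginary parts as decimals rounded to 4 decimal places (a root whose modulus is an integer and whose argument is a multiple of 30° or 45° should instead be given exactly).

|w| = sqrt(97) ≈ 9.848858, arg(w) ≈ 293.962489°
Root modulus = sqrt(97)^(1/4) ≈ 1.771522
Root arguments: θ_k = (arg(w) + 360°k)/4 for k = 0, 1, ..., 3
Compute each root as (root modulus)(cos θ_k + i sin θ_k) using full-precision intermediates, then round to 4 decimal places.
Roots: 0.5034 + 1.6985i, -1.6985 + 0.5034i, -0.5034 - 1.6985i, 1.6985 - 0.5034i


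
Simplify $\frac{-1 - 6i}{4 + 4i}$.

Multiply numerator and denominator by conjugate (4 - 4i):
= (-1 - 6i)(4 - 4i) / (4^2 + 4^2)
= (-28 - 20i) / 32
Divide through by 4: (-7 - 5i) / 8
= -7/8 - (5/8)i


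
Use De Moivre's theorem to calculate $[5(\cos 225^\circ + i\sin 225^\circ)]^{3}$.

By De Moivre: z^n = r^n(cos(nθ) + i sin(nθ))
= 5^3(cos(3*225°) + i sin(3*225°))
= 125(cos 315° + i sin 315°)
= 125*sqrt(2)/2 - (125*sqrt(2)/2)i


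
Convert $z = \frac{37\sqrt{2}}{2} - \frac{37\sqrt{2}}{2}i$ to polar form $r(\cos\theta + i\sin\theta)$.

r = |z| = sqrt(a^2 + b^2) = sqrt((37*sqrt(2)/2)^2 + (-37*sqrt(2)/2)^2) = sqrt(1369/2 + 1369/2) = sqrt(1369) = 37
θ = arctan(b/a) = arctan(-26.163/26.163) (quadrant-adjusted) = 315°
z = 37(cos 315° + i sin 315°)


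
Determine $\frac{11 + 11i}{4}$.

Divisor is real, so divide each part by 4:
= 11/4 + (11/4)i


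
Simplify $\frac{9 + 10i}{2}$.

Divisor is real, so divide each part by 2:
= 9/2 + 5i


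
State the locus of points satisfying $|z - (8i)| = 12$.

|z - z0| = r describes a circle centered at z0 with radius r
Here z0 = 8i and r = 12
Locus: Circle centered at (0, 8) with radius 12


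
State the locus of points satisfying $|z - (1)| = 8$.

|z - z0| = r describes a circle centered at z0 with radius r
Here z0 = 1 and r = 8
Locus: Circle centered at (1, 0) with radius 8


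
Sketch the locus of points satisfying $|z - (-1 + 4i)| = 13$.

|z - z0| = r describes a circle centered at z0 with radius r
Here z0 = -1 + 4i and r = 13
Locus: Circle centered at (-1, 4) with radius 13


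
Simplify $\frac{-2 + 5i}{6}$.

Divisor is real, so divide each part by 6:
= -1/3 + (5/6)i


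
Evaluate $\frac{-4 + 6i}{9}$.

Divisor is real, so divide each part by 9:
= -4/9 + (2/3)i


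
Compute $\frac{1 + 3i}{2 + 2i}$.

Multiply numerator and denominator by conjugate (2 - 2i):
= (1 + 3i)(2 - 2i) / (2^2 + 2^2)
= (8 + 4i) / 8
Divide through by 4: (2 + i) / 2
= 1 + (1/2)i


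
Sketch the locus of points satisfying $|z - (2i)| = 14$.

|z - z0| = r describes a circle centered at z0 with radius r
Here z0 = 2i and r = 14
Locus: Circle centered at (0, 2) with radius 14


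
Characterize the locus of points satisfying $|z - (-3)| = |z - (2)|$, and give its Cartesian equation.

|z - z1| = |z - z2| means z is equidistant from z1 and z2,
i.e. the perpendicular bisector of the segment from (-3, 0) to (2, 0) (midpoint (-1/2, 0)).
With z = x + yi, square both sides:
(x - (-3))^2 + (y - 0)^2 = (x - 2)^2 + (y - 0)^2
The x^2 and y^2 terms cancel: 10x + 0y = 4 - 9 = -5
Simplify: x = -1/2
Locus: Perpendicular bisector of the segment from (-3, 0) to (2, 0): the line x = -1/2


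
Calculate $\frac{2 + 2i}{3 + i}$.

Multiply numerator and denominator by conjugate (3 - i):
= (2 + 2i)(3 - i) / (3^2 + 1^2)
= (8 + 4i) / 10
Divide through by 2: (4 + 2i) / 5
= 4/5 + (2/5)i


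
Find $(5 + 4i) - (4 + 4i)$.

(5 - 4) + (4 - 4)i = 1


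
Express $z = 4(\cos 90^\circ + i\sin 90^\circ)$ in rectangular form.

a = r cos θ = 4 * 0 = 0
b = r sin θ = 4 * 1 = 4
z = 4i


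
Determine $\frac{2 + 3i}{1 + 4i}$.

Multiply numerator and denominator by conjugate (1 - 4i):
= (2 + 3i)(1 - 4i) / (1^2 + 4^2)
= (14 - 5i) / 17
= 14/17 - (5/17)i


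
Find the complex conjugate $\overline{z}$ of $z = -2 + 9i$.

If z = a + bi, then conjugate(z) = a - bi
conjugate(-2 + 9i) = -2 - 9i


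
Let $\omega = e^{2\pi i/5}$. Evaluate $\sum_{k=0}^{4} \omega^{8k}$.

Let ζ = ω^8 = e^(2πi·8/5). Since 5 ∤ 8, ζ ≠ 1.
Sum = Σ_{k=0}^{4} ζ^k = (ζ^5 - 1)/(ζ - 1) = (ω^{8·5} - 1)/(ζ - 1) = (1 - 1)/(ζ - 1) = 0


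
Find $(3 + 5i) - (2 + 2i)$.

(3 - 2) + (5 - 2)i = 1 + 3i


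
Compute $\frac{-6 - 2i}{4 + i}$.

Multiply numerator and denominator by conjugate (4 - i):
= (-6 - 2i)(4 - i) / (4^2 + 1^2)
= (-26 - 2i) / 17
= -26/17 - (2/17)i


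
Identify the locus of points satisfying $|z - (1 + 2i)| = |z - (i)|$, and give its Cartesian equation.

|z - z1| = |z - z2| means z is equidistant from z1 and z2,
i.e. the perpendicular bisector of the segment from (1, 2) to (0, 1) (midpoint (1/2, 3/2)).
With z = x + yi, square both sides:
(x - 1)^2 + (y - 2)^2 = (x - 0)^2 + (y - 1)^2
The x^2 and y^2 terms cancel: -2x + (-2)y = 1 - 5 = -4
Simplify: x + y = 2
Locus: Perpendicular bisector of the segment from (1, 2) to (0, 1): the line x + y = 2


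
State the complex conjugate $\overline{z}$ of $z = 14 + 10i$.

If z = a + bi, then conjugate(z) = a - bi
conjugate(14 + 10i) = 14 - 10i


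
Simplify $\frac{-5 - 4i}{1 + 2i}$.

Multiply numerator and denominator by conjugate (1 - 2i):
= (-5 - 4i)(1 - 2i) / (1^2 + 2^2)
= (-13 + 6i) / 5
= -13/5 + (6/5)i


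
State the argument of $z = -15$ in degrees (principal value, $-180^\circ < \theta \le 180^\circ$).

b = 0 and a < 0, so z lies on the negative real axis: θ = 180°


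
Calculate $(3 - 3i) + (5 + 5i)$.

(3 + 5) + (-3 + 5)i = 8 + 2i


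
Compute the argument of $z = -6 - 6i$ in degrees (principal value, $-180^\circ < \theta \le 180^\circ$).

θ = arctan(b/a) = arctan(-6/-6) (quadrant-adjusted) = -135°


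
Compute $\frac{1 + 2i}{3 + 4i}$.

Multiply numerator and denominator by conjugate (3 - 4i):
= (1 + 2i)(3 - 4i) / (3^2 + 4^2)
= (11 + 2i) / 25
= 11/25 + (2/25)i


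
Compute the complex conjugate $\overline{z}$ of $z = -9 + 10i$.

If z = a + bi, then conjugate(z) = a - bi
conjugate(-9 + 10i) = -9 - 10i


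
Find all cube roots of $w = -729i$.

|w| = 729, arg(w) = 270°
Root modulus = 729^(1/3) = 9
Root arguments: θ_k = (270° + 360°k)/3 for k = 0, 1, ..., 2
Roots: 9i, -9*sqrt(3)/2 - (9/2)i, 9*sqrt(3)/2 - (9/2)i


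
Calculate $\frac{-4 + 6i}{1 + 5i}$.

Multiply numerator and denominator by conjugate (1 - 5i):
= (-4 + 6i)(1 - 5i) / (1^2 + 5^2)
= (26 + 26i) / 26
= 1 + i


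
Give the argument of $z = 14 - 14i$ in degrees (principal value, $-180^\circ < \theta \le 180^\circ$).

θ = arctan(b/a) = arctan(-14/14) (quadrant-adjusted) = -45°


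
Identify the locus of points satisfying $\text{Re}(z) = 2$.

Re(z) = x where z = x + yi; the equation x = 2 is satisfied by all points with that x-coordinate
Locus: Vertical line x = 2


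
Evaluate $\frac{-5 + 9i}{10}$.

Divisor is real, so divide each part by 10:
= -1/2 + (9/10)i


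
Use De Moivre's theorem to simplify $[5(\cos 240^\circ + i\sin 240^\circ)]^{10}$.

By De Moivre: z^n = r^n(cos(nθ) + i sin(nθ))
= 5^10(cos(10*240°) + i sin(10*240°))
= 9765625(cos 240° + i sin 240°)
= -9765625/2 - (9765625*sqrt(3)/2)i


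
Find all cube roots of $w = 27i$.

|w| = 27, arg(w) = 90°
Root modulus = 27^(1/3) = 3
Root arguments: θ_k = (90° + 360°k)/3 for k = 0, 1, ..., 2
Roots: 3*sqrt(3)/2 + (3/2)i, -3*sqrt(3)/2 + (3/2)i, -3i


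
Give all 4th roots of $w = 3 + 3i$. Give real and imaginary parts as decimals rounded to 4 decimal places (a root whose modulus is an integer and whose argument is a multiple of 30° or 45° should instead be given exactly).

|w| = sqrt(18) ≈ 4.242641, arg(w) = 45°
Root modulus = sqrt(18)^(1/4) ≈ 1.435189
Root arguments: θ_k = (45° + 360°k)/4 for k = 0, 1, ..., 3
Compute each root as (root modulus)(cos θ_k + i sin θ_k) using full-precision intermediates, then round to 4 decimal places.
Roots: 1.4076 + 0.2800i, -0.2800 + 1.4076i, -1.4076 - 0.2800i, 0.2800 - 1.4076i


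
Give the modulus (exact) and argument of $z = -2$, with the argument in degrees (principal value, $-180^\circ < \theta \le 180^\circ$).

|z| = sqrt((-2)^2 + 0^2) = 2
b = 0 and a < 0, so z lies on the negative real axis: arg(z) = 180°


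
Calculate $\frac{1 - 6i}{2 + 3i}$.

Multiply numerator and denominator by conjugate (2 - 3i):
= (1 - 6i)(2 - 3i) / (2^2 + 3^2)
= (-16 - 15i) / 13
= -16/13 - (15/13)i


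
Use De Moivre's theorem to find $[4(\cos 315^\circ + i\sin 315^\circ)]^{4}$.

By De Moivre: z^n = r^n(cos(nθ) + i sin(nθ))
= 4^4(cos(4*315°) + i sin(4*315°))
= 256(cos 180° + i sin 180°)
= -256


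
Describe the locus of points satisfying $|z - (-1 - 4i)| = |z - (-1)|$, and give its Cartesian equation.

|z - z1| = |z - z2| means z is equidistant from z1 and z2,
i.e. the perpendicular bisector of the segment from (-1, -4) to (-1, 0) (midpoint (-1, -2)).
With z = x + yi, square both sides:
(x - (-1))^2 + (y - (-4))^2 = (x - (-1))^2 + (y - 0)^2
The x^2 and y^2 terms cancel: 0x + 8y = 1 - 17 = -16
Simplify: y = -2
Locus: Perpendicular bisector of the segment from (-1, -4) to (-1, 0): the line y = -2


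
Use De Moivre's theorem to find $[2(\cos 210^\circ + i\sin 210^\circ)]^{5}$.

By De Moivre: z^n = r^n(cos(nθ) + i sin(nθ))
= 2^5(cos(5*210°) + i sin(5*210°))
= 32(cos 330° + i sin 330°)
= 16*sqrt(3) - 16i


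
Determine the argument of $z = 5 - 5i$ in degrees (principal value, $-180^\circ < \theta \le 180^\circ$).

θ = arctan(b/a) = arctan(-5/5) (quadrant-adjusted) = -45°


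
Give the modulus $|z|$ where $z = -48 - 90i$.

|z| = sqrt(a^2 + b^2) = sqrt((-48)^2 + (-90)^2) = sqrt(10404) = 102


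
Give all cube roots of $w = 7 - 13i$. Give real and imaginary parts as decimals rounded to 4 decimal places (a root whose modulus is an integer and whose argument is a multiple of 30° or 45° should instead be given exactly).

|w| = sqrt(218) ≈ 14.764823, arg(w) ≈ 298.300756°
Root modulus = sqrt(218)^(1/3) ≈ 2.453255
Root arguments: θ_k = (arg(w) + 360°k)/3 for k = 0, 1, ..., 2
Compute each root as (root modulus)(cos θ_k + i sin θ_k) using full-precision intermediates, then round to 4 decimal places.
Roots: -0.4021 + 2.4201i, -1.8948 - 1.5583i, 2.2969 - 0.8618i


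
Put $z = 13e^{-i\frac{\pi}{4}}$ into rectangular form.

a = r cos θ = 13 * sqrt(2)/2 = 13*sqrt(2)/2
b = r sin θ = 13 * -sqrt(2)/2 = -13*sqrt(2)/2
z = 13*sqrt(2)/2 - (13*sqrt(2)/2)i


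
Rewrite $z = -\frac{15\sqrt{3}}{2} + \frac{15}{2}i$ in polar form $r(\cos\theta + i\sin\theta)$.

r = |z| = sqrt(a^2 + b^2) = sqrt((-15*sqrt(3)/2)^2 + (15/2)^2) = sqrt(675/4 + 225/4) = sqrt(225) = 15
θ = arctan(b/a) = arctan(7.5/-12.9904) (quadrant-adjusted) = 150°
z = 15(cos 150° + i sin 150°)


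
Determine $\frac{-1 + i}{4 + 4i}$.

Multiply numerator and denominator by conjugate (4 - 4i):
= (-1 + i)(4 - 4i) / (4^2 + 4^2)
= (8i) / 32
Divide through by 8: (i) / 4
= 0 + (1/4)i


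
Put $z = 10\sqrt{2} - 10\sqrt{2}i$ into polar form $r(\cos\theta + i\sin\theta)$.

r = |z| = sqrt(a^2 + b^2) = sqrt((10*sqrt(2))^2 + (-10*sqrt(2))^2) = sqrt(200 + 200) = sqrt(400) = 20
θ = arctan(b/a) = arctan(-14.1421/14.1421) (quadrant-adjusted) = 315°
z = 20(cos 315° + i sin 315°)


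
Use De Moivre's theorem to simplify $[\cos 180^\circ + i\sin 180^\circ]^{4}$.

By De Moivre: z^n = r^n(cos(nθ) + i sin(nθ))
= 1^4(cos(4*180°) + i sin(4*180°))
= 1(cos 0° + i sin 0°)
= 1


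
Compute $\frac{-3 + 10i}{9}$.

Divisor is real, so divide each part by 9:
= -1/3 + (10/9)i


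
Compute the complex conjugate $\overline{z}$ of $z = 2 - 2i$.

If z = a + bi, then conjugate(z) = a - bi
conjugate(2 - 2i) = 2 + 2i


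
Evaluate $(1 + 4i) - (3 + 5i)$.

(1 - 3) + (4 - 5)i = -2 - i


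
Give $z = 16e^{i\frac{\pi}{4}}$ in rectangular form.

a = r cos θ = 16 * sqrt(2)/2 = 8*sqrt(2)
b = r sin θ = 16 * sqrt(2)/2 = 8*sqrt(2)
z = 8*sqrt(2) + 8*sqrt(2)i


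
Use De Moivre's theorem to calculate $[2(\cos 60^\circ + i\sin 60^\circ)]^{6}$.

By De Moivre: z^n = r^n(cos(nθ) + i sin(nθ))
= 2^6(cos(6*60°) + i sin(6*60°))
= 64(cos 0° + i sin 0°)
= 64


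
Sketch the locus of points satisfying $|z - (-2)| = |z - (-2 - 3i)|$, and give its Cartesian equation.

|z - z1| = |z - z2| means z is equidistant from z1 and z2,
i.e. the perpendicular bisector of the segment from (-2, 0) to (-2, -3) (midpoint (-2, -3/2)).
With z = x + yi, square both sides:
(x - (-2))^2 + (y - 0)^2 = (x - (-2))^2 + (y - (-3))^2
The x^2 and y^2 terms cancel: 0x + (-6)y = 13 - 4 = 9
Simplify: y = -3/2
Locus: Perpendicular bisector of the segment from (-2, 0) to (-2, -3): the line y = -3/2


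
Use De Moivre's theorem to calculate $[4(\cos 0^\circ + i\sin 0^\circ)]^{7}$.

By De Moivre: z^n = r^n(cos(nθ) + i sin(nθ))
= 4^7(cos(7*0°) + i sin(7*0°))
= 16384(cos 0° + i sin 0°)
= 16384


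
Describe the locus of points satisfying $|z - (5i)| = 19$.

|z - z0| = r describes a circle centered at z0 with radius r
Here z0 = 5i and r = 19
Locus: Circle centered at (0, 5) with radius 19


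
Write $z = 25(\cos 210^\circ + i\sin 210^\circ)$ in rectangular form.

a = r cos θ = 25 * -sqrt(3)/2 = -25*sqrt(3)/2
b = r sin θ = 25 * -1/2 = -25/2
z = -25*sqrt(3)/2 - (25/2)i


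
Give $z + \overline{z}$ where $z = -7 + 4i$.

z + conjugate(z) = (a + bi) + (a - bi) = 2a
= 2 * (-7) = -14


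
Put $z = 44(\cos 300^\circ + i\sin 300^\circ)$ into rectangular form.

a = r cos θ = 44 * 1/2 = 22
b = r sin θ = 44 * -sqrt(3)/2 = -22*sqrt(3)
z = 22 - 22*sqrt(3)i


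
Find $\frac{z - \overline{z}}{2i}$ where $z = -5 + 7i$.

z - conjugate(z) = 2bi
(z - conjugate(z))/(2i) = 2bi/(2i) = b = 7


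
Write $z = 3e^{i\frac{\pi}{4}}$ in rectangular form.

a = r cos θ = 3 * sqrt(2)/2 = 3*sqrt(2)/2
b = r sin θ = 3 * sqrt(2)/2 = 3*sqrt(2)/2
z = 3*sqrt(2)/2 + (3*sqrt(2)/2)i


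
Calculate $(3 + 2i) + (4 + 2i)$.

(3 + 4) + (2 + 2)i = 7 + 4i


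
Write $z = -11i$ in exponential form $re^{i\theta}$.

r = |z| = sqrt((0)^2 + (-11)^2) = sqrt(0 + 121) = sqrt(121) = 11
a = 0 and b < 0, so z lies on the negative imaginary axis: θ = -90° = -π/2
z = 11e^(-i*π/2)


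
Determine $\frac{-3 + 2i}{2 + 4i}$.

Multiply numerator and denominator by conjugate (2 - 4i):
= (-3 + 2i)(2 - 4i) / (2^2 + 4^2)
= (2 + 16i) / 20
Divide through by 2: (1 + 8i) / 10
= 1/10 + (4/5)i


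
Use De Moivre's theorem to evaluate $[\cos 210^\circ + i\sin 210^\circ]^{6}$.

By De Moivre: z^n = r^n(cos(nθ) + i sin(nθ))
= 1^6(cos(6*210°) + i sin(6*210°))
= 1(cos 180° + i sin 180°)
= -1


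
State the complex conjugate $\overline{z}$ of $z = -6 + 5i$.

If z = a + bi, then conjugate(z) = a - bi
conjugate(-6 + 5i) = -6 - 5i


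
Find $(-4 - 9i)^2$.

(a + bi)^2 = a^2 - b^2 + 2abi
= (-4)^2 - (-9)^2 + 2*(-4)*(-9)i
= -65 + 72i


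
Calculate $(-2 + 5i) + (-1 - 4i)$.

(-2 + (-1)) + (5 + (-4))i = -3 + i


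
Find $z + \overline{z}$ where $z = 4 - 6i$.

z + conjugate(z) = (a + bi) + (a - bi) = 2a
= 2 * 4 = 8


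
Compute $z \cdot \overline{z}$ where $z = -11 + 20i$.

z * conjugate(z) = |z|^2 = a^2 + b^2
= (-11)^2 + 20^2 = 521


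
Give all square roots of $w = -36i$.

|w| = 36, arg(w) = 270°
Root modulus = 36^(1/2) = 6
Root arguments: θ_k = (270° + 360°k)/2 for k = 0, 1, ..., 1
Roots: -3*sqrt(2) + 3*sqrt(2)i, 3*sqrt(2) - 3*sqrt(2)i


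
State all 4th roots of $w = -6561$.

|w| = 6561, arg(w) = 180°
Root modulus = 6561^(1/4) = 9
Root arguments: θ_k = (180° + 360°k)/4 for k = 0, 1, ..., 3
Roots: 9*sqrt(2)/2 + (9*sqrt(2)/2)i, -9*sqrt(2)/2 + (9*sqrt(2)/2)i, -9*sqrt(2)/2 - (9*sqrt(2)/2)i, 9*sqrt(2)/2 - (9*sqrt(2)/2)i


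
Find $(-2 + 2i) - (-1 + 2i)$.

(-2 - (-1)) + (2 - 2)i = -1


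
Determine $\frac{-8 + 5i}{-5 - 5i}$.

Multiply numerator and denominator by conjugate (-5 + 5i):
= (-8 + 5i)(-5 + 5i) / ((-5)^2 + (-5)^2)
= (15 - 65i) / 50
Divide through by 5: (3 - 13i) / 10
= 3/10 - (13/10)i


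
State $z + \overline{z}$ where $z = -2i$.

z + conjugate(z) = (a + bi) + (a - bi) = 2a
= 2 * 0 = 0


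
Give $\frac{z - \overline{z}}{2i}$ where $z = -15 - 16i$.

z - conjugate(z) = 2bi
(z - conjugate(z))/(2i) = 2bi/(2i) = b = -16


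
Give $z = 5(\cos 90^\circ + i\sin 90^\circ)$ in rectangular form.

a = r cos θ = 5 * 0 = 0
b = r sin θ = 5 * 1 = 5
z = 5i


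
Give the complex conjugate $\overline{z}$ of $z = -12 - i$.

If z = a + bi, then conjugate(z) = a - bi
conjugate(-12 - i) = -12 + i


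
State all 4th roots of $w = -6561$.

|w| = 6561, arg(w) = 180°
Root modulus = 6561^(1/4) = 9
Root arguments: θ_k = (180° + 360°k)/4 for k = 0, 1, ..., 3
Roots: 9*sqrt(2)/2 + (9*sqrt(2)/2)i, -9*sqrt(2)/2 + (9*sqrt(2)/2)i, -9*sqrt(2)/2 - (9*sqrt(2)/2)i, 9*sqrt(2)/2 - (9*sqrt(2)/2)i


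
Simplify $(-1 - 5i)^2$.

(a + bi)^2 = a^2 - b^2 + 2abi
= (-1)^2 - (-5)^2 + 2*(-1)*(-5)i
= -24 + 10i


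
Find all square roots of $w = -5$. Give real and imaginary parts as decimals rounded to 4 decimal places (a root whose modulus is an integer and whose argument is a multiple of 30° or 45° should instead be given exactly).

|w| = 5, arg(w) = 180°
Root modulus = 5^(1/2) ≈ 2.236068
Root arguments: θ_k = (180° + 360°k)/2 for k = 0, 1, ..., 1
Compute each root as (root modulus)(cos θ_k + i sin θ_k) using full-precision intermediates, then round to 4 decimal places.
Roots: 2.2361i, -2.2361i


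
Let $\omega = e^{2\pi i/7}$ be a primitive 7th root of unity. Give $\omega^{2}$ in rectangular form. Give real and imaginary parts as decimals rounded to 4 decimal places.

ω^2 = e^(2πi·2/7) = e^(i·4π/7)
= cos(4π/7) + i sin(4π/7)
= -0.2225 + 0.9749i


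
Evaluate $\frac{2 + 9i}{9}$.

Divisor is real, so divide each part by 9:
= 2/9 + i


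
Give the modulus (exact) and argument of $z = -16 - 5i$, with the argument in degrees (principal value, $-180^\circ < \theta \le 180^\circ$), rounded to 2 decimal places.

|z| = sqrt((-16)^2 + (-5)^2) = sqrt(281)
arg(z) = arctan(b/a) = arctan(-5/-16) (quadrant-adjusted) = -162.65°


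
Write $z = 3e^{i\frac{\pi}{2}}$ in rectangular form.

a = r cos θ = 3 * 0 = 0
b = r sin θ = 3 * 1 = 3
z = 3i


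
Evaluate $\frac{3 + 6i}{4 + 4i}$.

Multiply numerator and denominator by conjugate (4 - 4i):
= (3 + 6i)(4 - 4i) / (4^2 + 4^2)
= (36 + 12i) / 32
Divide through by 4: (9 + 3i) / 8
= 9/8 + (3/8)i


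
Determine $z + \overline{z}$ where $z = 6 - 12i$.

z + conjugate(z) = (a + bi) + (a - bi) = 2a
= 2 * 6 = 12


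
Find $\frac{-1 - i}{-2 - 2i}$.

Multiply numerator and denominator by conjugate (-2 + 2i):
= (-1 - i)(-2 + 2i) / ((-2)^2 + (-2)^2)
= (4) / 8
Divide through by 4: (1) / 2
= 1/2


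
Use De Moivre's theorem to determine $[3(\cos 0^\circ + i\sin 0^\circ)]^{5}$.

By De Moivre: z^n = r^n(cos(nθ) + i sin(nθ))
= 3^5(cos(5*0°) + i sin(5*0°))
= 243(cos 0° + i sin 0°)
= 243


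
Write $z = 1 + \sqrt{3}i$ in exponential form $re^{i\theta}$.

r = |z| = sqrt((1)^2 + (sqrt(3))^2) = sqrt(1 + 3) = sqrt(4) = 2
θ = arctan(b/a) = arctan(1.7321/1) (quadrant-adjusted) = 60° = π/3
z = 2e^(i*π/3)


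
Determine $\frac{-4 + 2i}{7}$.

Divisor is real, so divide each part by 7:
= -4/7 + (2/7)i


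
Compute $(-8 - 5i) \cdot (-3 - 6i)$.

(a1*a2 - b1*b2) + (a1*b2 + b1*a2)i
= (24 - 30) + (48 + 15)i
= -6 + 63i


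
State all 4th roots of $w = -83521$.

|w| = 83521, arg(w) = 180°
Root modulus = 83521^(1/4) = 17
Root arguments: θ_k = (180° + 360°k)/4 for k = 0, 1, ..., 3
Roots: 17*sqrt(2)/2 + (17*sqrt(2)/2)i, -17*sqrt(2)/2 + (17*sqrt(2)/2)i, -17*sqrt(2)/2 - (17*sqrt(2)/2)i, 17*sqrt(2)/2 - (17*sqrt(2)/2)i


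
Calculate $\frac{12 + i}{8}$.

Divisor is real, so divide each part by 8:
= 3/2 + (1/8)i


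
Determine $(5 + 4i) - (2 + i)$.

(5 - 2) + (4 - 1)i = 3 + 3i


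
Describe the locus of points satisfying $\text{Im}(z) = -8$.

Im(z) = y where z = x + yi; the equation y = -8 is satisfied by all points with that y-coordinate
Locus: Horizontal line y = -8


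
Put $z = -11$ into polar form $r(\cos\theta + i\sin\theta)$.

r = |z| = sqrt(a^2 + b^2) = sqrt((-11)^2 + (0)^2) = sqrt(121 + 0) = sqrt(121) = 11
b = 0 and a < 0, so z lies on the negative real axis: θ = 180°
z = 11(cos 180° + i sin 180°)


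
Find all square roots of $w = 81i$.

|w| = 81, arg(w) = 90°
Root modulus = 81^(1/2) = 9
Root arguments: θ_k = (90° + 360°k)/2 for k = 0, 1, ..., 1
Roots: 9*sqrt(2)/2 + (9*sqrt(2)/2)i, -9*sqrt(2)/2 - (9*sqrt(2)/2)i


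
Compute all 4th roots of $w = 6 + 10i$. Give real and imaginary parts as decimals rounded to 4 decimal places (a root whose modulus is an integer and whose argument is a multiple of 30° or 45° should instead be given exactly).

|w| = sqrt(136) ≈ 11.661904, arg(w) ≈ 59.036243°
Root modulus = sqrt(136)^(1/4) ≈ 1.847959
Root arguments: θ_k = (arg(w) + 360°k)/4 for k = 0, 1, ..., 3
Compute each root as (root modulus)(cos θ_k + i sin θ_k) using full-precision intermediates, then round to 4 decimal places.
Roots: 1.7870 + 0.4708i, -0.4708 + 1.7870i, -1.7870 - 0.4708i, 0.4708 - 1.7870i


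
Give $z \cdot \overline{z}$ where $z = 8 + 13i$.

z * conjugate(z) = |z|^2 = a^2 + b^2
= 8^2 + 13^2 = 233


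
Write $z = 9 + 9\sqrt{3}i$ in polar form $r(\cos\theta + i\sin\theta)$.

r = |z| = sqrt(a^2 + b^2) = sqrt((9)^2 + (9*sqrt(3))^2) = sqrt(81 + 243) = sqrt(324) = 18
θ = arctan(b/a) = arctan(15.5885/9) (quadrant-adjusted) = 60°
z = 18(cos 60° + i sin 60°)


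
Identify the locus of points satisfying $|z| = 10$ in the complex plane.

|z| = 10 means sqrt(x^2 + y^2) = 10
This is a circle of radius 10 centered at the origin


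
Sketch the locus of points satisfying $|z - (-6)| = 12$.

|z - z0| = r describes a circle centered at z0 with radius r
Here z0 = -6 and r = 12
Locus: Circle centered at (-6, 0) with radius 12


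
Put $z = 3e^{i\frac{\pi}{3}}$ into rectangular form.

a = r cos θ = 3 * 1/2 = 3/2
b = r sin θ = 3 * sqrt(3)/2 = 3*sqrt(3)/2
z = 3/2 + (3*sqrt(3)/2)i


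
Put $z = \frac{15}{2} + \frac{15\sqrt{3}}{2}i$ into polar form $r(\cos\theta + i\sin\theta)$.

r = |z| = sqrt(a^2 + b^2) = sqrt((15/2)^2 + (15*sqrt(3)/2)^2) = sqrt(225/4 + 675/4) = sqrt(225) = 15
θ = arctan(b/a) = arctan(12.9904/7.5) (quadrant-adjusted) = 60°
z = 15(cos 60° + i sin 60°)


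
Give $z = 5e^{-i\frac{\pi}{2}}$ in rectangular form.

a = r cos θ = 5 * 0 = 0
b = r sin θ = 5 * -1 = -5
z = -5i


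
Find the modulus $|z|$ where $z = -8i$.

|z| = sqrt(a^2 + b^2) = sqrt(0^2 + (-8)^2) = sqrt(64) = 8


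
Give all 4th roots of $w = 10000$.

|w| = 10000, arg(w) = 0°
Root modulus = 10000^(1/4) = 10
Root arguments: θ_k = (0° + 360°k)/4 for k = 0, 1, ..., 3
Roots: 10, 10i, -10, -10i


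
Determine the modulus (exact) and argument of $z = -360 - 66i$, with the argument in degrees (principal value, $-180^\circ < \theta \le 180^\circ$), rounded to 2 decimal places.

|z| = sqrt((-360)^2 + (-66)^2) = 366
arg(z) = arctan(b/a) = arctan(-66/-360) (quadrant-adjusted) = -169.61°


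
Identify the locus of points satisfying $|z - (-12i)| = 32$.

|z - z0| = r describes a circle centered at z0 with radius r
Here z0 = -12i and r = 32
Locus: Circle centered at (0, -12) with radius 32


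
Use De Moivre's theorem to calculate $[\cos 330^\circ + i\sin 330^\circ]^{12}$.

By De Moivre: z^n = r^n(cos(nθ) + i sin(nθ))
= 1^12(cos(12*330°) + i sin(12*330°))
= 1(cos 0° + i sin 0°)
= 1


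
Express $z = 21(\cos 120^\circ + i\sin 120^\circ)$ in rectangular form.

a = r cos θ = 21 * -1/2 = -21/2
b = r sin θ = 21 * sqrt(3)/2 = 21*sqrt(3)/2
z = -21/2 + (21*sqrt(3)/2)i


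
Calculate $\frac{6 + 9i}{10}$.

Divisor is real, so divide each part by 10:
= 3/5 + (9/10)i


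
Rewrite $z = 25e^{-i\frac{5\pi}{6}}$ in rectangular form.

a = r cos θ = 25 * -sqrt(3)/2 = -25*sqrt(3)/2
b = r sin θ = 25 * -1/2 = -25/2
z = -25*sqrt(3)/2 - (25/2)i


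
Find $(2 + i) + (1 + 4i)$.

(2 + 1) + (1 + 4)i = 3 + 5i


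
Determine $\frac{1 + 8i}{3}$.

Divisor is real, so divide each part by 3:
= 1/3 + (8/3)i


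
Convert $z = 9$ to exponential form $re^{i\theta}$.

r = |z| = sqrt((9)^2 + (0)^2) = sqrt(81 + 0) = sqrt(81) = 9
b = 0 and a > 0, so z lies on the positive real axis: θ = 0
z = 9e^(i*0) = 9


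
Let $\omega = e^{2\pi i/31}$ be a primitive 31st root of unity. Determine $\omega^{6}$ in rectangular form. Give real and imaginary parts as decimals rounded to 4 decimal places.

ω^6 = e^(2πi·6/31) = e^(i·12π/31)
= cos(12π/31) + i sin(12π/31)
= 0.3473 + 0.9378i


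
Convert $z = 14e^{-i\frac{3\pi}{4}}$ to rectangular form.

a = r cos θ = 14 * -sqrt(2)/2 = -7*sqrt(2)
b = r sin θ = 14 * -sqrt(2)/2 = -7*sqrt(2)
z = -7*sqrt(2) - 7*sqrt(2)i


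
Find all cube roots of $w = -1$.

|w| = 1, arg(w) = 180°
Root modulus = 1^(1/3) = 1
Root arguments: θ_k = (180° + 360°k)/3 for k = 0, 1, ..., 2
Roots: 1/2 + (sqrt(3)/2)i, -1, 1/2 - (sqrt(3)/2)i


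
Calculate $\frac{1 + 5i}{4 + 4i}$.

Multiply numerator and denominator by conjugate (4 - 4i):
= (1 + 5i)(4 - 4i) / (4^2 + 4^2)
= (24 + 16i) / 32
Divide through by 8: (3 + 2i) / 4
= 3/4 + (1/2)i


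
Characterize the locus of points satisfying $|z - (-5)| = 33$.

|z - z0| = r describes a circle centered at z0 with radius r
Here z0 = -5 and r = 33
Locus: Circle centered at (-5, 0) with radius 33


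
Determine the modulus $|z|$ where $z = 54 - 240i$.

|z| = sqrt(a^2 + b^2) = sqrt(54^2 + (-240)^2) = sqrt(60516) = 246


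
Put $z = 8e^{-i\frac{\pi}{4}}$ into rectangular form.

a = r cos θ = 8 * sqrt(2)/2 = 4*sqrt(2)
b = r sin θ = 8 * -sqrt(2)/2 = -4*sqrt(2)
z = 4*sqrt(2) - 4*sqrt(2)i


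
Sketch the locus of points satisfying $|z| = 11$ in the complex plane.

|z| = 11 means sqrt(x^2 + y^2) = 11
This is a circle of radius 11 centered at the origin


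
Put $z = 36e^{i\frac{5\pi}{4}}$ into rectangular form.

a = r cos θ = 36 * -sqrt(2)/2 = -18*sqrt(2)
b = r sin θ = 36 * -sqrt(2)/2 = -18*sqrt(2)
z = -18*sqrt(2) - 18*sqrt(2)i


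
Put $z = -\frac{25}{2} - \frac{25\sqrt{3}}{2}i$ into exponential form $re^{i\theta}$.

r = |z| = sqrt((-25/2)^2 + (-25*sqrt(3)/2)^2) = sqrt(625/4 + 1875/4) = sqrt(625) = 25
θ = arctan(b/a) = arctan(-21.6506/-12.5) (quadrant-adjusted) = -120° = -2π/3
z = 25e^(-i*2π/3)


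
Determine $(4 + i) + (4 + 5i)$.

(4 + 4) + (1 + 5)i = 8 + 6i


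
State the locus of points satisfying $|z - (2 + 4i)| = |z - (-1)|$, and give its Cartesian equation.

|z - z1| = |z - z2| means z is equidistant from z1 and z2,
i.e. the perpendicular bisector of the segment from (2, 4) to (-1, 0) (midpoint (1/2, 2)).
With z = x + yi, square both sides:
(x - 2)^2 + (y - 4)^2 = (x - (-1))^2 + (y - 0)^2
The x^2 and y^2 terms cancel: -6x + (-8)y = 1 - 20 = -19
Simplify: 6x + 8y = 19
Locus: Perpendicular bisector of the segment from (2, 4) to (-1, 0): the line 6x + 8y = 19


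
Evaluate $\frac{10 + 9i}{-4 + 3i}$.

Multiply numerator and denominator by conjugate (-4 - 3i):
= (10 + 9i)(-4 - 3i) / ((-4)^2 + 3^2)
= (-13 - 66i) / 25
= -13/25 - (66/25)i


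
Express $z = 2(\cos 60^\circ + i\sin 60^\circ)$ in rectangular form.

a = r cos θ = 2 * 1/2 = 1
b = r sin θ = 2 * sqrt(3)/2 = sqrt(3)
z = 1 + sqrt(3)i


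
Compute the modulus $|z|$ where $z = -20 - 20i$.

|z| = sqrt(a^2 + b^2) = sqrt((-20)^2 + (-20)^2) = sqrt(800) = sqrt(800)


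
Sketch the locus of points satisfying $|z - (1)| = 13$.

|z - z0| = r describes a circle centered at z0 with radius r
Here z0 = 1 and r = 13
Locus: Circle centered at (1, 0) with radius 13


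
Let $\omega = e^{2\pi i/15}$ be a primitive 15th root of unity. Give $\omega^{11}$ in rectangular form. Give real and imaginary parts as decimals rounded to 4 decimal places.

ω^11 = e^(2πi·11/15) = e^(i·22π/15)
= cos(22π/15) + i sin(22π/15)
= -0.1045 - 0.9945i


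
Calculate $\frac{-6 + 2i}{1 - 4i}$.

Multiply numerator and denominator by conjugate (1 + 4i):
= (-6 + 2i)(1 + 4i) / (1^2 + (-4)^2)
= (-14 - 22i) / 17
= -14/17 - (22/17)i


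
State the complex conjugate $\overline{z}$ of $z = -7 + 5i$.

If z = a + bi, then conjugate(z) = a - bi
conjugate(-7 + 5i) = -7 - 5i


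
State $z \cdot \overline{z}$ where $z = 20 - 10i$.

z * conjugate(z) = |z|^2 = a^2 + b^2
= 20^2 + (-10)^2 = 500


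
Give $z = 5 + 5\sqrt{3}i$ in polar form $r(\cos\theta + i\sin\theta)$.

r = |z| = sqrt(a^2 + b^2) = sqrt((5)^2 + (5*sqrt(3))^2) = sqrt(25 + 75) = sqrt(100) = 10
θ = arctan(b/a) = arctan(8.6603/5) (quadrant-adjusted) = 60°
z = 10(cos 60° + i sin 60°)


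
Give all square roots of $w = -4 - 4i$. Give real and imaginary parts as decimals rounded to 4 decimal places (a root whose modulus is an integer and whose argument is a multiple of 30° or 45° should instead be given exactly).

|w| = sqrt(32) ≈ 5.656854, arg(w) = 225°
Root modulus = sqrt(32)^(1/2) ≈ 2.378414
Root arguments: θ_k = (225° + 360°k)/2 for k = 0, 1, ..., 1
Compute each root as (root modulus)(cos θ_k + i sin θ_k) using full-precision intermediates, then round to 4 decimal places.
Roots: -0.9102 + 2.1974i, 0.9102 - 2.1974i


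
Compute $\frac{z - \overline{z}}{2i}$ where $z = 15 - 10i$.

z - conjugate(z) = 2bi
(z - conjugate(z))/(2i) = 2bi/(2i) = b = -10


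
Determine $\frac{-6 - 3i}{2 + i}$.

Multiply numerator and denominator by conjugate (2 - i):
= (-6 - 3i)(2 - i) / (2^2 + 1^2)
= (-15) / 5
= -3


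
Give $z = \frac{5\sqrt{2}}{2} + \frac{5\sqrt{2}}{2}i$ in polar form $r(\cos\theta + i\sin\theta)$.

r = |z| = sqrt(a^2 + b^2) = sqrt((5*sqrt(2)/2)^2 + (5*sqrt(2)/2)^2) = sqrt(25/2 + 25/2) = sqrt(25) = 5
θ = arctan(b/a) = arctan(3.5355/3.5355) (quadrant-adjusted) = 45°
z = 5(cos 45° + i sin 45°)


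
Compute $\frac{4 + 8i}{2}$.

Divisor is real, so divide each part by 2:
= 2 + 4i


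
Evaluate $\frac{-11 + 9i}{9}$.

Divisor is real, so divide each part by 9:
= -11/9 + i


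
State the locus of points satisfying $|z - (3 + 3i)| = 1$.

|z - z0| = r describes a circle centered at z0 with radius r
Here z0 = 3 + 3i and r = 1
Locus: Circle centered at (3, 3) with radius 1


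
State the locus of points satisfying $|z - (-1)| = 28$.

|z - z0| = r describes a circle centered at z0 with radius r
Here z0 = -1 and r = 28
Locus: Circle centered at (-1, 0) with radius 28


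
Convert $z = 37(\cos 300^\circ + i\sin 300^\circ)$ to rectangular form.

a = r cos θ = 37 * 1/2 = 37/2
b = r sin θ = 37 * -sqrt(3)/2 = -37*sqrt(3)/2
z = 37/2 - (37*sqrt(3)/2)i


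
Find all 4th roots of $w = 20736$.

|w| = 20736, arg(w) = 0°
Root modulus = 20736^(1/4) = 12
Root arguments: θ_k = (0° + 360°k)/4 for k = 0, 1, ..., 3
Roots: 12, 12i, -12, -12i


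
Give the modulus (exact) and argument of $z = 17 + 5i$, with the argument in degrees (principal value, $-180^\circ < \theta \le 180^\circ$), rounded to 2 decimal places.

|z| = sqrt(17^2 + 5^2) = sqrt(314)
arg(z) = arctan(b/a) = arctan(5/17) (quadrant-adjusted) = 16.39°


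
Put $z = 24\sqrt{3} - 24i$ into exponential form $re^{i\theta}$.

r = |z| = sqrt((24*sqrt(3))^2 + (-24)^2) = sqrt(1728 + 576) = sqrt(2304) = 48
θ = arctan(b/a) = arctan(-24/41.5692) (quadrant-adjusted) = -30° = -π/6
z = 48e^(-i*π/6)


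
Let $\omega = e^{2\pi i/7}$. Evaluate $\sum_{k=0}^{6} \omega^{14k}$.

Since 7 divides 14, ω^14 = (ω^7)^2 = 1^2 = 1, so every term is 1.
Sum = 7 · 1 = 7


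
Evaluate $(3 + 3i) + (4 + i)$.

(3 + 4) + (3 + 1)i = 7 + 4i


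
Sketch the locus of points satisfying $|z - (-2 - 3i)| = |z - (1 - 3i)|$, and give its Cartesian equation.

|z - z1| = |z - z2| means z is equidistant from z1 and z2,
i.e. the perpendicular bisector of the segment from (-2, -3) to (1, -3) (midpoint (-1/2, -3)).
With z = x + yi, square both sides:
(x - (-2))^2 + (y - (-3))^2 = (x - 1)^2 + (y - (-3))^2
The x^2 and y^2 terms cancel: 6x + 0y = 10 - 13 = -3
Simplify: x = -1/2
Locus: Perpendicular bisector of the segment from (-2, -3) to (1, -3): the line x = -1/2


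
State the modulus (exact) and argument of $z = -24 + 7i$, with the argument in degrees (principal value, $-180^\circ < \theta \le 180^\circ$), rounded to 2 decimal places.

|z| = sqrt((-24)^2 + 7^2) = 25
arg(z) = arctan(b/a) = arctan(7/-24) (quadrant-adjusted) = 163.74°


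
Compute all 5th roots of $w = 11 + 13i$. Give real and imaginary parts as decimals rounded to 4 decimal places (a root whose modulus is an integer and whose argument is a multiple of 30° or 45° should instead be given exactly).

|w| = sqrt(290) ≈ 17.029386, arg(w) ≈ 49.763642°
Root modulus = sqrt(290)^(1/5) ≈ 1.762949
Root arguments: θ_k = (arg(w) + 360°k)/5 for k = 0, 1, ..., 4
Compute each root as (root modulus)(cos θ_k + i sin θ_k) using full-precision intermediates, then round to 4 decimal places.
Roots: 1.7364 + 0.3047i, 0.2468 + 1.7456i, -1.5839 + 0.7741i, -1.2257 - 1.2671i, 0.8264 - 1.5573i


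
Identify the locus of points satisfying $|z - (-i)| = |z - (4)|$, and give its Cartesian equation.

|z - z1| = |z - z2| means z is equidistant from z1 and z2,
i.e. the perpendicular bisector of the segment from (0, -1) to (4, 0) (midpoint (2, -1/2)).
With z = x + yi, square both sides:
(x - 0)^2 + (y - (-1))^2 = (x - 4)^2 + (y - 0)^2
The x^2 and y^2 terms cancel: 8x + 2y = 16 - 1 = 15
Simplify: 8x + 2y = 15
Locus: Perpendicular bisector of the segment from (0, -1) to (4, 0): the line 8x + 2y = 15


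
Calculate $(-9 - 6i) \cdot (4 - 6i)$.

(a1*a2 - b1*b2) + (a1*b2 + b1*a2)i
= (-36 - 36) + (54 + (-24))i
= -72 + 30i


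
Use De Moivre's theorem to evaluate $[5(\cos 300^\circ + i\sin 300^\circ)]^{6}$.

By De Moivre: z^n = r^n(cos(nθ) + i sin(nθ))
= 5^6(cos(6*300°) + i sin(6*300°))
= 15625(cos 0° + i sin 0°)
= 15625


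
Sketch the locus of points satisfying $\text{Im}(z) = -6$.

Im(z) = y where z = x + yi; the equation y = -6 is satisfied by all points with that y-coordinate
Locus: Horizontal line y = -6


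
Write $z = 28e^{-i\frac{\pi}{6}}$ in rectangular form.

a = r cos θ = 28 * sqrt(3)/2 = 14*sqrt(3)
b = r sin θ = 28 * -1/2 = -14
z = 14*sqrt(3) - 14i


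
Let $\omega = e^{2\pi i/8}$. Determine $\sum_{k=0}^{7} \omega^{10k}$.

Let ζ = ω^10 = e^(2πi·10/8). Since 8 ∤ 10, ζ ≠ 1.
Sum = Σ_{k=0}^{7} ζ^k = (ζ^8 - 1)/(ζ - 1) = (ω^{10·8} - 1)/(ζ - 1) = (1 - 1)/(ζ - 1) = 0


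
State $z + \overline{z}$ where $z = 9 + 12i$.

z + conjugate(z) = (a + bi) + (a - bi) = 2a
= 2 * 9 = 18


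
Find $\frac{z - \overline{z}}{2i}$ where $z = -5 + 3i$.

z - conjugate(z) = 2bi
(z - conjugate(z))/(2i) = 2bi/(2i) = b = 3


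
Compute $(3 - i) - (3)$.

(3 - 3) + (-1 - 0)i = -i


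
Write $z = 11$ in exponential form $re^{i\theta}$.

r = |z| = sqrt((11)^2 + (0)^2) = sqrt(121 + 0) = sqrt(121) = 11
b = 0 and a > 0, so z lies on the positive real axis: θ = 0
z = 11e^(i*0) = 11


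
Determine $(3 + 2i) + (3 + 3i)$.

(3 + 3) + (2 + 3)i = 6 + 5i


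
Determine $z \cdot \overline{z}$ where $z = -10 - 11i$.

z * conjugate(z) = |z|^2 = a^2 + b^2
= (-10)^2 + (-11)^2 = 221


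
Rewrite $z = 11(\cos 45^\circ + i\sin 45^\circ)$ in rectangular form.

a = r cos θ = 11 * sqrt(2)/2 = 11*sqrt(2)/2
b = r sin θ = 11 * sqrt(2)/2 = 11*sqrt(2)/2
z = 11*sqrt(2)/2 + (11*sqrt(2)/2)i


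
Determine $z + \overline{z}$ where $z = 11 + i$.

z + conjugate(z) = (a + bi) + (a - bi) = 2a
= 2 * 11 = 22


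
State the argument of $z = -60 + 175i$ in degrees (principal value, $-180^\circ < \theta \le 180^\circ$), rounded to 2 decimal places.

θ = arctan(b/a) = arctan(175/-60) (quadrant-adjusted) = 108.92°


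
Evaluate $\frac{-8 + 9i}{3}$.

Divisor is real, so divide each part by 3:
= -8/3 + 3i


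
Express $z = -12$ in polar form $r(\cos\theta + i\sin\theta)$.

r = |z| = sqrt(a^2 + b^2) = sqrt((-12)^2 + (0)^2) = sqrt(144 + 0) = sqrt(144) = 12
b = 0 and a < 0, so z lies on the negative real axis: θ = 180°
z = 12(cos 180° + i sin 180°)


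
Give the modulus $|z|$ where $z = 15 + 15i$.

|z| = sqrt(a^2 + b^2) = sqrt(15^2 + 15^2) = sqrt(450) = sqrt(450)


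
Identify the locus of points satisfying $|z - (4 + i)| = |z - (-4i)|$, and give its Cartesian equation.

|z - z1| = |z - z2| means z is equidistant from z1 and z2,
i.e. the perpendicular bisector of the segment from (4, 1) to (0, -4) (midpoint (2, -3/2)).
With z = x + yi, square both sides:
(x - 4)^2 + (y - 1)^2 = (x - 0)^2 + (y - (-4))^2
The x^2 and y^2 terms cancel: -8x + (-10)y = 16 - 17 = -1
Simplify: 8x + 10y = 1
Locus: Perpendicular bisector of the segment from (4, 1) to (0, -4): the line 8x + 10y = 1
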